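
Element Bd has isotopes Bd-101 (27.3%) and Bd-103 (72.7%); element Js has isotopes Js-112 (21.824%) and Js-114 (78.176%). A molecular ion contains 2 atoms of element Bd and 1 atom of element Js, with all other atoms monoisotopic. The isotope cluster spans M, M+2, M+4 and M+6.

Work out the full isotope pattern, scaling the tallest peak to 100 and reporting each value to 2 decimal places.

Element Bd pattern (n=2): 0.074529 : 0.396942 : 0.528529
Element Js pattern (n=1): 0.21824 : 0.78176
Convolve the two distributions (both contribute in 2-u steps):
  M: 0.074529×0.21824 = 0.016265
  M+2: 0.074529×0.78176 + 0.396942×0.21824 = 0.144892
  M+4: 0.396942×0.78176 + 0.528529×0.21824 = 0.425660
  M+6: 0.528529×0.78176 = 0.413183
Scale to base peak (0.425660) = 100: 3.82 : 34.04 : 100.00 : 97.07

3.82 : 34.04 : 100.00 : 97.07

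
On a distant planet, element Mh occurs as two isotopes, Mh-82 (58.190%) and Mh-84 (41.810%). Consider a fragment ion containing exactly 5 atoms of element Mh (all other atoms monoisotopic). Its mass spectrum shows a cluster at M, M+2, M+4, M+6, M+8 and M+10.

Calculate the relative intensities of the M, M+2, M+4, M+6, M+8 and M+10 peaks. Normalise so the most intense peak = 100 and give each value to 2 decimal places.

19.37 : 69.59 : 100.00 : 71.85 : 25.81 : 3.71

The 5 Mh atoms are independent, so intensities follow the terms of (0.58190 + 0.41810)^5.
P(M) = 0.58190^5 = 0.066718
P(M+2) = 5 × 0.58190^4 × 0.41810^1 = 0.239687
P(M+4) = 10 × 0.58190^3 × 0.41810^2 = 0.344434
P(M+6) = 10 × 0.58190^2 × 0.41810^3 = 0.247478
P(M+8) = 5 × 0.58190^1 × 0.41810^4 = 0.088908
P(M+10) = 0.41810^5 = 0.012776
The M+4 peak is largest (0.344434); scaling to 100 gives 19.37 : 69.59 : 100.00 : 71.85 : 25.81 : 3.71.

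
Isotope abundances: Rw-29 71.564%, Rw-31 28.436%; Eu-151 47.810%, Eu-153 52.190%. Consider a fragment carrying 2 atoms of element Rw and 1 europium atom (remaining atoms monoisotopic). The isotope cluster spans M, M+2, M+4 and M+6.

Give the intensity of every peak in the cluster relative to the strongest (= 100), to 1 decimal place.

Element Rw pattern (n=2): 0.51214061 : 0.40699878 : 0.08086061
Europium pattern (n=1): 0.4781 : 0.5219
Convolve the two distributions (both contribute in 2-u steps):
  M: 0.51214061×0.4781 = 0.244854
  M+2: 0.51214061×0.5219 + 0.40699878×0.4781 = 0.461872
  M+4: 0.40699878×0.5219 + 0.08086061×0.4781 = 0.251072
  M+6: 0.08086061×0.5219 = 0.042201
Scale to base peak (0.461872) = 100: 53.0 : 100.0 : 54.4 : 9.1

53.0 : 100.0 : 54.4 : 9.1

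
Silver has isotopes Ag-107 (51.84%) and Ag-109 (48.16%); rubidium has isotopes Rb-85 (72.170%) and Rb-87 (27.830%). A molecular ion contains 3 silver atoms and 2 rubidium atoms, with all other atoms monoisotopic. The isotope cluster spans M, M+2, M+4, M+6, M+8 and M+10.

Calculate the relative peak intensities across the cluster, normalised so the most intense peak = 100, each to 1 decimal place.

20.5 : 72.8 : 100.0 : 65.7 : 20.5 : 2.4

Silver pattern (n=3): 0.13931407 : 0.38827347 : 0.36071085 : 0.11170161
Rubidium pattern (n=2): 0.52085089 : 0.40169822 : 0.07745089
Convolve the two distributions (both contribute in 2-u steps):
  M: 0.13931407×0.52085089 = 0.072562
  M+2: 0.13931407×0.40169822 + 0.38827347×0.52085089 = 0.258195
  M+4: 0.13931407×0.07745089 + 0.38827347×0.40169822 + 0.36071085×0.52085089 = 0.354635
  M+6: 0.38827347×0.07745089 + 0.36071085×0.40169822 + 0.11170161×0.52085089 = 0.233149
  M+8: 0.36071085×0.07745089 + 0.11170161×0.40169822 = 0.072808
  M+10: 0.11170161×0.07745089 = 0.008651
Scale to base peak (0.354635) = 100: 20.5 : 72.8 : 100.0 : 65.7 : 20.5 : 2.4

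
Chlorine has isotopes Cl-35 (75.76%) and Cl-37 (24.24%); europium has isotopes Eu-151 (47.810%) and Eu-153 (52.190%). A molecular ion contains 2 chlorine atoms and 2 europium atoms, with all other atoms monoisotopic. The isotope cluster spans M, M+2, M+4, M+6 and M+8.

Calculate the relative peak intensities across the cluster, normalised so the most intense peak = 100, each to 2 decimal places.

Chlorine pattern (n=2): 0.57395776 : 0.36728448 : 0.05875776
Europium pattern (n=2): 0.22857961 : 0.49904078 : 0.27237961
Convolve the two distributions (both contribute in 2-u steps):
  M: 0.57395776×0.22857961 = 0.131195
  M+2: 0.57395776×0.49904078 + 0.36728448×0.22857961 = 0.370382
  M+4: 0.57395776×0.27237961 + 0.36728448×0.49904078 + 0.05875776×0.22857961 = 0.353055
  M+6: 0.36728448×0.27237961 + 0.05875776×0.49904078 = 0.129363
  M+8: 0.05875776×0.27237961 = 0.016004
Scale to base peak (0.370382) = 100: 35.42 : 100.00 : 95.32 : 34.93 : 4.32

35.42 : 100.00 : 95.32 : 34.93 : 4.32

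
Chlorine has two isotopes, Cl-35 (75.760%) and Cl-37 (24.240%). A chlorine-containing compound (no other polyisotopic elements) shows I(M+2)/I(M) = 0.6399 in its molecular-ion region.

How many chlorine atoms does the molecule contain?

2

With n Cl atoms, P(M+2)/P(M) = C(n,1)·p^(n−1)q / p^n = n·q/p = n · 0.24240/0.75760.
n = 0.6399 × 0.75760/0.24240 = 2.00 ≈ 2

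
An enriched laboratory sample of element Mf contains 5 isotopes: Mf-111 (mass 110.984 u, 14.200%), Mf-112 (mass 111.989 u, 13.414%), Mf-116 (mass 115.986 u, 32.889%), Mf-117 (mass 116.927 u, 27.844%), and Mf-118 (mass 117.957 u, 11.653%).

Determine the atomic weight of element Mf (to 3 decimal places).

115.231 u

Weight each isotope mass by its fractional abundance: 0.14200 × 110.984 + 0.13414 × 111.989 + 0.32889 × 115.986 + 0.27844 × 116.927 + 0.11653 × 117.957
= 15.7597 + 15.0222 + 38.1466 + 32.5572 + 13.7455 = 115.2312 u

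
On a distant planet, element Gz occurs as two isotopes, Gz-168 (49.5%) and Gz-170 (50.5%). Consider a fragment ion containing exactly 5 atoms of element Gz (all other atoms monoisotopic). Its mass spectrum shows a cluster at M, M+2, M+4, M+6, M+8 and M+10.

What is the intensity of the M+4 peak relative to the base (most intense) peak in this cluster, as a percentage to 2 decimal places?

Term probabilities: M 0.0297, M+2 0.1516, M+4 0.3093, M+6 0.3156, M+8 0.1610, M+10 0.0328. Base peak = M+6.
P(M+6) = C(5,3) × 0.495^2 × 0.505^3 = 10 × 0.245025 × 0.12878763 = 0.315562 (base)
P(M+4) = C(5,2) × 0.495^3 × 0.505^2 = 10 × 0.12128738 × 0.255025 = 0.309313
Relative intensity = 0.309313 / 0.315562 × 100 = 98.02

98.02%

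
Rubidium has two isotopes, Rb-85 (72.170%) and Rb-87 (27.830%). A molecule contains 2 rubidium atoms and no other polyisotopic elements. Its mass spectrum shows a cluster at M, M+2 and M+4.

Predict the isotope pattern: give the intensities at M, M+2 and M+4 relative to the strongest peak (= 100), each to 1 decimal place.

The 2 Rb atoms are independent, so intensities follow the terms of (0.72170 + 0.27830)^2.
P(M) = 0.72170^2 = 0.520851
P(M+2) = 2 × 0.72170^1 × 0.27830^1 = 0.401698
P(M+4) = 0.27830^2 = 0.077451
The M peak is largest (0.520851); scaling to 100 gives 100.0 : 77.1 : 14.9.

100.0 : 77.1 : 14.9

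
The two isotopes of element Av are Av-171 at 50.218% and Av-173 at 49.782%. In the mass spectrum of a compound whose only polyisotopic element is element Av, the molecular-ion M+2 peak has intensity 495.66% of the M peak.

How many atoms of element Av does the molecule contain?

With n Av atoms, P(M+2)/P(M) = C(n,1)·p^(n−1)q / p^n = n·q/p = n · 0.49782/0.50218.
n = 4.9566 × 0.50218/0.49782 = 5.00 ≈ 5

5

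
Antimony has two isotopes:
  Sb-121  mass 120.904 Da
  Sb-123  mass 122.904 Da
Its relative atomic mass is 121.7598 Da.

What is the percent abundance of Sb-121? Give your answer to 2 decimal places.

With x = fraction of Sb-121 (so Sb-123 is 1 − x):
120.904·x + 122.904·(1 − x) = 121.7598
(120.904 − 122.904)·x = 121.7598 − 122.904
x = -1.1442 / -2.000 = 0.57210 → 57.21% Sb-121, 42.79% Sb-123.

57.21%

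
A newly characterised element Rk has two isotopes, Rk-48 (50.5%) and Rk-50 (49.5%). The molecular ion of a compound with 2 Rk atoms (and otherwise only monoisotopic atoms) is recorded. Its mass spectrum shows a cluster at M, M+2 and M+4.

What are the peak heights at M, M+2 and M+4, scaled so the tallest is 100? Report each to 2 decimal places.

51.01 : 100.00 : 49.01

Expanding (0.505 + 0.495)^2:
P(M) = 0.505^2 = 0.255025
P(M+2) = 2 × 0.505^1 × 0.495^1 = 0.499950
P(M+4) = 0.495^2 = 0.245025
The M+2 peak is largest (0.499950); scaling to 100 gives 51.01 : 100.00 : 49.01.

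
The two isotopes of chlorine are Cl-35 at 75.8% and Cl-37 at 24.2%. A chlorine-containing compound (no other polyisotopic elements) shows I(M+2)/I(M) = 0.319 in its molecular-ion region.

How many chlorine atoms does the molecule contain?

The M+2/M ratio from n Cl atoms is n · q/p = n · 0.242/0.758.
n = 0.319 × 0.758/0.242 = 1.00 ≈ 1

1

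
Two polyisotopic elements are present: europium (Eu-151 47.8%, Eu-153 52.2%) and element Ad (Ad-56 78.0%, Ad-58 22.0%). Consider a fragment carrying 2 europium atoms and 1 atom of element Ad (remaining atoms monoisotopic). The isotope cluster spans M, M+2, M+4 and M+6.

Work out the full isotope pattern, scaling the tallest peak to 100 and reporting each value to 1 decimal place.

40.5 : 100.0 : 73.3 : 13.6

Europium pattern (n=2): 0.228484 : 0.499032 : 0.272484
Element Ad pattern (n=1): 0.7800 : 0.2200
Convolve the two distributions (both contribute in 2-u steps):
  M: 0.228484×0.7800 = 0.178218
  M+2: 0.228484×0.2200 + 0.499032×0.7800 = 0.439511
  M+4: 0.499032×0.2200 + 0.272484×0.7800 = 0.322325
  M+6: 0.272484×0.2200 = 0.059946
Scale to base peak (0.439511) = 100: 40.5 : 100.0 : 73.3 : 13.6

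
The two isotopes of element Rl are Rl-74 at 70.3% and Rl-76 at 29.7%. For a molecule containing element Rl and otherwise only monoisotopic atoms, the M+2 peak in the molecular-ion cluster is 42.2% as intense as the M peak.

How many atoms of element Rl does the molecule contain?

1

The M+2/M ratio from n Rl atoms is n · q/p = n · 0.297/0.703.
n = 0.422 × 0.703/0.297 = 1.00 ≈ 1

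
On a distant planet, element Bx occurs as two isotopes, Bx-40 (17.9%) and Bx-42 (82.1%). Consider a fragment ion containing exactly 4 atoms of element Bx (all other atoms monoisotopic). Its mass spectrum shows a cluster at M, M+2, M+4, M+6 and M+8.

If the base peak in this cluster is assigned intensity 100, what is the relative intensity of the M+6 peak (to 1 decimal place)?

(0.179 + 0.821)^4 gives M 0.0010, M+2 0.0188, M+4 0.1296, M+6 0.3962, M+8 0.4543; the largest is M+8.
P(M+8) = C(4,4) × 0.179^0 × 0.821^4 = 1 × 1.0000 × 0.45433127 = 0.454331 (base)
P(M+6) = C(4,3) × 0.179^1 × 0.821^3 = 4 × 0.1790 × 0.55338766 = 0.396226
Relative intensity = 0.396226 / 0.454331 × 100 = 87.2

87.2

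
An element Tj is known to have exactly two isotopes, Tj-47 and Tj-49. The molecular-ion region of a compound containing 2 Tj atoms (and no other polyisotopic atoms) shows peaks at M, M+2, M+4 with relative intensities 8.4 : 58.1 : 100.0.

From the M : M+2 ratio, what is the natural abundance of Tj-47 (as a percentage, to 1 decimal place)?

Let p = fractional abundance of Tj-47. I(M+2)/I(M) = [C(2,1)·p^1·(1−p)] / p^2 = 2·(1−p)/p = 58.1/8.4 = 6.9167
(1−p)/p = 6.9167/2 = 3.4583  ⇒  p = 1/(1 + 3.4583) = 0.2243
Tj-47: 22.4%, Tj-49: 77.6%.

22.4%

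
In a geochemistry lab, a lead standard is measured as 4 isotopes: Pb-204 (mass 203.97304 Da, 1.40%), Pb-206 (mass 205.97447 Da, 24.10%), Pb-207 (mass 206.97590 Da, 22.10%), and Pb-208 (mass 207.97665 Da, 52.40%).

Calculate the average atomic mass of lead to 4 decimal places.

207.2169 Da

Average mass = Σ (abundance × isotope mass) = 0.0140 × 203.97304 + 0.2410 × 205.97447 + 0.2210 × 206.97590 + 0.5240 × 207.97665
= 2.855623 + 49.639847 + 45.741674 + 108.979765 = 207.216909 Da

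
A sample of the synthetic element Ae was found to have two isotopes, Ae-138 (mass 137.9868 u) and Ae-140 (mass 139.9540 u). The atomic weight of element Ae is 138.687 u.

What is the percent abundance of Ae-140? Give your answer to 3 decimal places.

35.594%

With x = fraction of Ae-138 (so Ae-140 is 1 − x):
137.9868·x + 139.9540·(1 − x) = 138.687
(137.9868 − 139.9540)·x = 138.687 − 139.9540
x = -1.2670 / -1.9672 = 0.64406 → 64.406% Ae-138, 35.594% Ae-140.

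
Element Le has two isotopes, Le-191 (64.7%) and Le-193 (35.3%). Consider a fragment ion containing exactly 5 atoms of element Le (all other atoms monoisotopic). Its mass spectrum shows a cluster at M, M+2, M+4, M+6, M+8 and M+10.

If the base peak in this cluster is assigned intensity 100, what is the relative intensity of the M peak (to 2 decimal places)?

(0.647 + 0.353)^5 gives M 0.1134, M+2 0.3093, M+4 0.3375, M+6 0.1841, M+8 0.0502, M+10 0.0055; the largest is M+4.
P(M+4) = C(5,2) × 0.647^3 × 0.353^2 = 10 × 0.27084002 × 0.124609 = 0.337491 (base)
P(M) = C(5,0) × 0.647^5 × 0.353^0 = 1 × 0.11337607 × 1.0000 = 0.113376
Relative intensity = 0.113376 / 0.337491 × 100 = 33.59

33.59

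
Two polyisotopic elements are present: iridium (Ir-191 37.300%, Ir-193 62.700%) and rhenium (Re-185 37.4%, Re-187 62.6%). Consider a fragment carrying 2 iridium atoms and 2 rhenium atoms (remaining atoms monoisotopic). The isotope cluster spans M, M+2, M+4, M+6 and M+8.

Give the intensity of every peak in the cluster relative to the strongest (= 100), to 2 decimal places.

Iridium pattern (n=2): 0.139129 : 0.467742 : 0.393129
Rhenium pattern (n=2): 0.139876 : 0.468248 : 0.391876
Convolve the two distributions (both contribute in 2-u steps):
  M: 0.139129×0.139876 = 0.019461
  M+2: 0.139129×0.468248 + 0.467742×0.139876 = 0.130573
  M+4: 0.139129×0.391876 + 0.467742×0.468248 + 0.393129×0.139876 = 0.328530
  M+6: 0.467742×0.391876 + 0.393129×0.468248 = 0.367379
  M+8: 0.393129×0.391876 = 0.154058
Scale to base peak (0.367379) = 100: 5.30 : 35.54 : 89.43 : 100.00 : 41.93

5.30 : 35.54 : 89.43 : 100.00 : 41.93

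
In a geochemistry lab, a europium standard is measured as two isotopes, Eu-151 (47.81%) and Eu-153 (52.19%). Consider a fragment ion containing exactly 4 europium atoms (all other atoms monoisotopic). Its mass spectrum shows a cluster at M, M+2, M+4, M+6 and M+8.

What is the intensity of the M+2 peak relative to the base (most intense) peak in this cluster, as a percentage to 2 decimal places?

Binomial terms of (0.4781 + 0.5219)^4: M 0.0522, M+2 0.2281, M+4 0.3736, M+6 0.2719, M+8 0.0742 → M+4 is the base peak.
P(M+4) = C(4,2) × 0.4781^2 × 0.5219^2 = 6 × 0.22857961 × 0.27237961 = 0.373563 (base)
P(M+2) = C(4,1) × 0.4781^3 × 0.5219^1 = 4 × 0.10928391 × 0.5219 = 0.228141
Relative intensity = 0.228141 / 0.373563 × 100 = 61.07

61.07%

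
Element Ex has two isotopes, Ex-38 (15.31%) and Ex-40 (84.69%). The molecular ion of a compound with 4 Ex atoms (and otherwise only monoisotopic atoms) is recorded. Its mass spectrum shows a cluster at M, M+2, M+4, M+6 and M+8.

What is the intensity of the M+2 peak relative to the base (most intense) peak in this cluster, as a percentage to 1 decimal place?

(0.1531 + 0.8469)^4 gives M 0.0005, M+2 0.0122, M+4 0.1009, M+6 0.3720, M+8 0.5144; the largest is M+8.
P(M+8) = C(4,4) × 0.1531^0 × 0.8469^4 = 1 × 1.0000 × 0.51443266 = 0.514433 (base)
P(M+2) = C(4,1) × 0.1531^3 × 0.8469^1 = 4 × 0.0035886 × 0.8469 = 0.012157
Relative intensity = 0.012157 / 0.514433 × 100 = 2.4

2.4%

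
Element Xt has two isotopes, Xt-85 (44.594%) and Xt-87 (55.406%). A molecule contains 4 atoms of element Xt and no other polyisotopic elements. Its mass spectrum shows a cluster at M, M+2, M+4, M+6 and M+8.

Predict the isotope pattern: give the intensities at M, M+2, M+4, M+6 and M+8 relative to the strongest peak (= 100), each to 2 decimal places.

Each Xt atom is independently Xt-85 (p = 0.44594) or Xt-87 (q = 0.55406); the cluster is the binomial expansion (p + q)^4.
P(M) = 0.44594^4 = 0.039546
P(M+2) = 4 × 0.44594^3 × 0.55406^1 = 0.196538
P(M+4) = 6 × 0.44594^2 × 0.55406^2 = 0.366284
P(M+6) = 4 × 0.44594^1 × 0.55406^3 = 0.303394
P(M+8) = 0.55406^4 = 0.094238
The M+4 peak is largest (0.366284); scaling to 100 gives 10.80 : 53.66 : 100.00 : 82.83 : 25.73.

10.80 : 53.66 : 100.00 : 82.83 : 25.73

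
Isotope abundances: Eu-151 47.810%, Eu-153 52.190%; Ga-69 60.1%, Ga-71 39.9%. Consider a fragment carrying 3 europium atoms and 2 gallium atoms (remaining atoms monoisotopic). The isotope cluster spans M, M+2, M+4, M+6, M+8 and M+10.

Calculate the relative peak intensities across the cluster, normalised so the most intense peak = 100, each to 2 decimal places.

Europium pattern (n=3): 0.10928391 : 0.3578871 : 0.39067407 : 0.14215492
Gallium pattern (n=2): 0.361201 : 0.479598 : 0.159201
Convolve the two distributions (both contribute in 2-u steps):
  M: 0.10928391×0.361201 = 0.039473
  M+2: 0.10928391×0.479598 + 0.3578871×0.361201 = 0.181682
  M+4: 0.10928391×0.159201 + 0.3578871×0.479598 + 0.39067407×0.361201 = 0.330152
  M+6: 0.3578871×0.159201 + 0.39067407×0.479598 + 0.14215492×0.361201 = 0.295689
  M+8: 0.39067407×0.159201 + 0.14215492×0.479598 = 0.130373
  M+10: 0.14215492×0.159201 = 0.022631
Scale to base peak (0.330152) = 100: 11.96 : 55.03 : 100.00 : 89.56 : 39.49 : 6.85

11.96 : 55.03 : 100.00 : 89.56 : 39.49 : 6.85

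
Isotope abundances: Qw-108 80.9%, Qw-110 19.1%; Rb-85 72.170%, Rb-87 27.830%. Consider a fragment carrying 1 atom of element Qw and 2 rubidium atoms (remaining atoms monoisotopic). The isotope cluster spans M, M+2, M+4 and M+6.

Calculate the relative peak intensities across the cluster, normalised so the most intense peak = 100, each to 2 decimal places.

99.27 : 100.00 : 32.84 : 3.49

Element Qw pattern (n=1): 0.8090 : 0.1910
Rubidium pattern (n=2): 0.52085089 : 0.40169822 : 0.07745089
Convolve the two distributions (both contribute in 2-u steps):
  M: 0.8090×0.52085089 = 0.421368
  M+2: 0.8090×0.40169822 + 0.1910×0.52085089 = 0.424456
  M+4: 0.8090×0.07745089 + 0.1910×0.40169822 = 0.139382
  M+6: 0.1910×0.07745089 = 0.014793
Scale to base peak (0.424456) = 100: 99.27 : 100.00 : 32.84 : 3.49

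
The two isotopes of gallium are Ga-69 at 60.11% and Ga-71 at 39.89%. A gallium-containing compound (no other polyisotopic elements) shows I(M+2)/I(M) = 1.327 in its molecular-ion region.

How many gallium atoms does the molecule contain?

2

The M+2/M ratio from n Ga atoms is n · q/p = n · 0.3989/0.6011.
n = 1.327 × 0.6011/0.3989 = 2.00 ≈ 2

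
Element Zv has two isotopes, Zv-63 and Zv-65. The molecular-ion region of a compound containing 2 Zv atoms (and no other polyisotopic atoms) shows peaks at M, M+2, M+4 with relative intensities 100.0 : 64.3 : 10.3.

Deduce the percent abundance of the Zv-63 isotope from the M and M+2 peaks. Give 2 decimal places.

If p is the fraction of Zv that is Zv-63, then I(M+2)/I(M) = [C(2,1)·p^1·(1−p)] / p^2 = 2·(1−p)/p = 64.3/100.0 = 0.6430
(1−p)/p = 0.6430/2 = 0.3215  ⇒  p = 1/(1 + 0.3215) = 0.7567
Zv-63: 75.67%, Zv-65: 24.33%.

75.67%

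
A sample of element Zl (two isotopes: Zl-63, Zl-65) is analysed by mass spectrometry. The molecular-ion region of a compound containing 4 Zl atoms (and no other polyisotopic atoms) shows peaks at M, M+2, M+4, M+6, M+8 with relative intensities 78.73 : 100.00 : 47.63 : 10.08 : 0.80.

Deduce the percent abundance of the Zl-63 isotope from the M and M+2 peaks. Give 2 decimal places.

If p is the fraction of Zl that is Zl-63, then I(M+2)/I(M) = [C(4,1)·p^3·(1−p)] / p^4 = 4·(1−p)/p = 100.00/78.73 = 1.2702
(1−p)/p = 1.2702/4 = 0.3175  ⇒  p = 1/(1 + 0.3175) = 0.7590
Zl-63: 75.90%, Zl-65: 24.10%.

75.90%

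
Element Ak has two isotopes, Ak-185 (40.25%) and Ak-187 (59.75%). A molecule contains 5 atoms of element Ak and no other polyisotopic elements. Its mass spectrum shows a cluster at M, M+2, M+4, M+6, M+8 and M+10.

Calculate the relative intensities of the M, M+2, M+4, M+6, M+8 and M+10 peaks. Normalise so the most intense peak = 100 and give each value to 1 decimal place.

Each Ak atom is independently Ak-185 (p = 0.4025) or Ak-187 (q = 0.5975); the cluster is the binomial expansion (p + q)^5.
P(M) = 0.4025^5 = 0.010564
P(M+2) = 5 × 0.4025^4 × 0.5975^1 = 0.078410
P(M+4) = 10 × 0.4025^3 × 0.5975^2 = 0.232795
P(M+6) = 10 × 0.4025^2 × 0.5975^3 = 0.345578
P(M+8) = 5 × 0.4025^1 × 0.5975^4 = 0.256500
P(M+10) = 0.5975^5 = 0.076153
The M+6 peak is largest (0.345578); scaling to 100 gives 3.1 : 22.7 : 67.4 : 100.0 : 74.2 : 22.0.

3.1 : 22.7 : 67.4 : 100.0 : 74.2 : 22.0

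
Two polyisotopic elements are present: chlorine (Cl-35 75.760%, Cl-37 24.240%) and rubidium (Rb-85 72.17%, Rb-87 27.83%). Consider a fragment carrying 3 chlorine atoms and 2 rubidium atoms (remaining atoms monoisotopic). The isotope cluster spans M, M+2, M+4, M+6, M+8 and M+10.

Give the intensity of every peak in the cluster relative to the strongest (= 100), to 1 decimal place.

57.8 : 100.0 : 69.1 : 23.8 : 4.1 : 0.3

Chlorine pattern (n=3): 0.4348304 : 0.41738208 : 0.13354464 : 0.01424288
Rubidium pattern (n=2): 0.52085089 : 0.40169822 : 0.07745089
Convolve the two distributions (both contribute in 2-u steps):
  M: 0.4348304×0.52085089 = 0.226482
  M+2: 0.4348304×0.40169822 + 0.41738208×0.52085089 = 0.392064
  M+4: 0.4348304×0.07745089 + 0.41738208×0.40169822 + 0.13354464×0.52085089 = 0.270896
  M+6: 0.41738208×0.07745089 + 0.13354464×0.40169822 + 0.01424288×0.52085089 = 0.093390
  M+8: 0.13354464×0.07745089 + 0.01424288×0.40169822 = 0.016064
  M+10: 0.01424288×0.07745089 = 0.001103
Scale to base peak (0.392064) = 100: 57.8 : 100.0 : 69.1 : 23.8 : 4.1 : 0.3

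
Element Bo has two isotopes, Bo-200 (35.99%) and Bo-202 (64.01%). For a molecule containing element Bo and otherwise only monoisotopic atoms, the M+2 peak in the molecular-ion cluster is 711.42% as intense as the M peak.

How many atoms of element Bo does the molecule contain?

4

With n Bo atoms, P(M+2)/P(M) = C(n,1)·p^(n−1)q / p^n = n·q/p = n · 0.6401/0.3599.
n = 7.1142 × 0.3599/0.6401 = 4.00 ≈ 4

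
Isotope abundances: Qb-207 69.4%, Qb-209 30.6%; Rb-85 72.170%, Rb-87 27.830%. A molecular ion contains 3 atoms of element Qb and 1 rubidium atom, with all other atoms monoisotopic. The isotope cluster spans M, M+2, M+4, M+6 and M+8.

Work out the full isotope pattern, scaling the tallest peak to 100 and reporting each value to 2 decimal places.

58.53 : 100.00 : 64.00 : 18.18 : 1.93

Element Qb pattern (n=3): 0.33425538 : 0.44214185 : 0.19495015 : 0.02865262
Rubidium pattern (n=1): 0.7217 : 0.2783
Convolve the two distributions (both contribute in 2-u steps):
  M: 0.33425538×0.7217 = 0.241232
  M+2: 0.33425538×0.2783 + 0.44214185×0.7217 = 0.412117
  M+4: 0.44214185×0.2783 + 0.19495015×0.7217 = 0.263744
  M+6: 0.19495015×0.2783 + 0.02865262×0.7217 = 0.074933
  M+8: 0.02865262×0.2783 = 0.007974
Scale to base peak (0.412117) = 100: 58.53 : 100.00 : 64.00 : 18.18 : 1.93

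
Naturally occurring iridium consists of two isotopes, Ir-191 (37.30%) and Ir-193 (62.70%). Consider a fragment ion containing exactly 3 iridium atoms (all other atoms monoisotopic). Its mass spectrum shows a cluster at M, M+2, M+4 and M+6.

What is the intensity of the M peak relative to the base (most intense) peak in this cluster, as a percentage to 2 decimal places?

Term probabilities: M 0.0519, M+2 0.2617, M+4 0.4399, M+6 0.2465. Base peak = M+4.
P(M+4) = C(3,2) × 0.3730^1 × 0.6270^2 = 3 × 0.3730 × 0.393129 = 0.439911 (base)
P(M) = C(3,0) × 0.3730^3 × 0.6270^0 = 1 × 0.05189512 × 1.0000 = 0.051895
Relative intensity = 0.051895 / 0.439911 × 100 = 11.80

11.80%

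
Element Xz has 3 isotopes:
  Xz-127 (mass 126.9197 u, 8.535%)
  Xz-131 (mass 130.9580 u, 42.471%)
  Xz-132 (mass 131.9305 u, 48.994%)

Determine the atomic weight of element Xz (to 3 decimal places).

Ar = Σ fᵢ·mᵢ = 0.08535 × 126.9197 + 0.42471 × 130.9580 + 0.48994 × 131.9305
= 10.83260 + 55.61917 + 64.63803 = 131.08980 u

131.090 u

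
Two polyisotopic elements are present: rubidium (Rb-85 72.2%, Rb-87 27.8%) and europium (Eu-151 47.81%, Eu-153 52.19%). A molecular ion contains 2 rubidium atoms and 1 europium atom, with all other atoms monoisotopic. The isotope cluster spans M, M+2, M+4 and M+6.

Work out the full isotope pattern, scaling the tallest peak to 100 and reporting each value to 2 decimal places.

53.71 : 100.00 : 53.12 : 8.69

Rubidium pattern (n=2): 0.521284 : 0.401432 : 0.077284
Europium pattern (n=1): 0.4781 : 0.5219
Convolve the two distributions (both contribute in 2-u steps):
  M: 0.521284×0.4781 = 0.249226
  M+2: 0.521284×0.5219 + 0.401432×0.4781 = 0.463983
  M+4: 0.401432×0.5219 + 0.077284×0.4781 = 0.246457
  M+6: 0.077284×0.5219 = 0.040335
Scale to base peak (0.463983) = 100: 53.71 : 100.00 : 53.12 : 8.69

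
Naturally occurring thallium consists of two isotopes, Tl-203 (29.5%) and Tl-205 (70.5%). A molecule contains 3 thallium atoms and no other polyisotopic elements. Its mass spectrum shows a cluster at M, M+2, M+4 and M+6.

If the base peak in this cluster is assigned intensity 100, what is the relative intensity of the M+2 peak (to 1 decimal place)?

Binomial terms of (0.295 + 0.705)^3: M 0.0257, M+2 0.1841, M+4 0.4399, M+6 0.3504 → M+4 is the base peak.
P(M+4) = C(3,2) × 0.295^1 × 0.705^2 = 3 × 0.2950 × 0.497025 = 0.439867 (base)
P(M+2) = C(3,1) × 0.295^2 × 0.705^1 = 3 × 0.087025 × 0.7050 = 0.184058
Relative intensity = 0.184058 / 0.439867 × 100 = 41.8

41.8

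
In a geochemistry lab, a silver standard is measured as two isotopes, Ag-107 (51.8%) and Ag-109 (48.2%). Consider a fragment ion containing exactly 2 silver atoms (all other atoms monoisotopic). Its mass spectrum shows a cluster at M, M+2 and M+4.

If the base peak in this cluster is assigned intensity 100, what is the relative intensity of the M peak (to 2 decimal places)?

53.73

(0.518 + 0.482)^2 gives M 0.2683, M+2 0.4994, M+4 0.2323; the largest is M+2.
P(M+2) = C(2,1) × 0.518^1 × 0.482^1 = 2 × 0.5180 × 0.4820 = 0.499352 (base)
P(M) = C(2,0) × 0.518^2 × 0.482^0 = 1 × 0.268324 × 1.0000 = 0.268324
Relative intensity = 0.268324 / 0.499352 × 100 = 53.73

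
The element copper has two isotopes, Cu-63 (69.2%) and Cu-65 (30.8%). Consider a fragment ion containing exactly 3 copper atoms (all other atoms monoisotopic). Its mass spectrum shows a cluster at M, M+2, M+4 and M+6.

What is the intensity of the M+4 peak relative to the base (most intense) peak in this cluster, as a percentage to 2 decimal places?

Term probabilities: M 0.3314, M+2 0.4425, M+4 0.1969, M+6 0.0292. Base peak = M+2.
P(M+2) = C(3,1) × 0.692^2 × 0.308^1 = 3 × 0.478864 × 0.3080 = 0.442470 (base)
P(M+4) = C(3,2) × 0.692^1 × 0.308^2 = 3 × 0.6920 × 0.094864 = 0.196938
Relative intensity = 0.196938 / 0.442470 × 100 = 44.51

44.51%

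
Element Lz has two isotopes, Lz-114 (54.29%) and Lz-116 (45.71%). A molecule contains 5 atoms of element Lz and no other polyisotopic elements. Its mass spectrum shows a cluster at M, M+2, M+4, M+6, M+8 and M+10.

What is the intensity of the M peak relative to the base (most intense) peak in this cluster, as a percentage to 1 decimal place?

Term probabilities: M 0.0472, M+2 0.1985, M+4 0.3343, M+6 0.2815, M+8 0.1185, M+10 0.0200. Base peak = M+4.
P(M+4) = C(5,2) × 0.5429^3 × 0.4571^2 = 10 × 0.16001457 × 0.20894041 = 0.334335 (base)
P(M) = C(5,0) × 0.5429^5 × 0.4571^0 = 1 × 0.04716276 × 1.0000 = 0.047163
Relative intensity = 0.047163 / 0.334335 × 100 = 14.1

14.1%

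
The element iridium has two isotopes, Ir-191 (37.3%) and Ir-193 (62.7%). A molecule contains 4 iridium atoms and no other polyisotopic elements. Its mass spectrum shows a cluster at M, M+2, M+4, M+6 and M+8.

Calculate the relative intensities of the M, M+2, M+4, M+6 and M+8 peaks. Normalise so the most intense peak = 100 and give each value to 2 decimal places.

5.26 : 35.39 : 89.23 : 100.00 : 42.02

The 4 Ir atoms are independent, so intensities follow the terms of (0.373 + 0.627)^4.
P(M) = 0.373^4 = 0.019357
P(M+2) = 4 × 0.373^3 × 0.627^1 = 0.130153
P(M+4) = 6 × 0.373^2 × 0.627^2 = 0.328174
P(M+6) = 4 × 0.373^1 × 0.627^3 = 0.367766
P(M+8) = 0.627^4 = 0.154550
The M+6 peak is largest (0.367766); scaling to 100 gives 5.26 : 35.39 : 89.23 : 100.00 : 42.02.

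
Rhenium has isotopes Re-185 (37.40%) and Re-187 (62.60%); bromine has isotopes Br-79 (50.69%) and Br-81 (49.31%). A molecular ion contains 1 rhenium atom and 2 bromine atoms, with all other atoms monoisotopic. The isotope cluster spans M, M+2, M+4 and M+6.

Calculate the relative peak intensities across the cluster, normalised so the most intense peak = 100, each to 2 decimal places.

23.79 : 86.12 : 100.00 : 37.69

Rhenium pattern (n=1): 0.3740 : 0.6260
Bromine pattern (n=2): 0.25694761 : 0.49990478 : 0.24314761
Convolve the two distributions (both contribute in 2-u steps):
  M: 0.3740×0.25694761 = 0.096098
  M+2: 0.3740×0.49990478 + 0.6260×0.25694761 = 0.347814
  M+4: 0.3740×0.24314761 + 0.6260×0.49990478 = 0.403878
  M+6: 0.6260×0.24314761 = 0.152210
Scale to base peak (0.403878) = 100: 23.79 : 86.12 : 100.00 : 37.69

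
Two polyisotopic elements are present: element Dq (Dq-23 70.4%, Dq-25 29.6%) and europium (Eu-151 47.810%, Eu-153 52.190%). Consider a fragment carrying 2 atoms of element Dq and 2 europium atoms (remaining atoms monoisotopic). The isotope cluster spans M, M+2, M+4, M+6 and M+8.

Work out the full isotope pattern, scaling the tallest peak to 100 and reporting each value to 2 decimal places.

Element Dq pattern (n=2): 0.495616 : 0.416768 : 0.087616
Europium pattern (n=2): 0.22857961 : 0.49904078 : 0.27237961
Convolve the two distributions (both contribute in 2-u steps):
  M: 0.495616×0.22857961 = 0.113288
  M+2: 0.495616×0.49904078 + 0.416768×0.22857961 = 0.342597
  M+4: 0.495616×0.27237961 + 0.416768×0.49904078 + 0.087616×0.22857961 = 0.363007
  M+6: 0.416768×0.27237961 + 0.087616×0.49904078 = 0.157243
  M+8: 0.087616×0.27237961 = 0.023865
Scale to base peak (0.363007) = 100: 31.21 : 94.38 : 100.00 : 43.32 : 6.57

31.21 : 94.38 : 100.00 : 43.32 : 6.57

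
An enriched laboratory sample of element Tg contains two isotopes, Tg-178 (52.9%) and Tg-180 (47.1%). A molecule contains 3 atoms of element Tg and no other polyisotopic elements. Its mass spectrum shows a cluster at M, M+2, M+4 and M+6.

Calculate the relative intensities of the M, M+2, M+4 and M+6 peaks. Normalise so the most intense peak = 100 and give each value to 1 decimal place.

37.4 : 100.0 : 89.0 : 26.4

Expanding (0.529 + 0.471)^3:
P(M) = 0.529^3 = 0.148036
P(M+2) = 3 × 0.529^2 × 0.471^1 = 0.395415
P(M+4) = 3 × 0.529^1 × 0.471^2 = 0.352062
P(M+6) = 0.471^3 = 0.104487
The M+2 peak is largest (0.395415); scaling to 100 gives 37.4 : 100.0 : 89.0 : 26.4.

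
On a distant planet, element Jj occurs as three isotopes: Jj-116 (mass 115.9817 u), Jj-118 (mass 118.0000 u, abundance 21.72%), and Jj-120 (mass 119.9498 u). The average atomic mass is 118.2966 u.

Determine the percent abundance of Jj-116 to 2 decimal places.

Let x and y be the fractions of Jj-116 and Jj-120. Then x + y = 1 − 0.2172 = 0.7828 and 115.9817x + 119.9498y = 118.2966 − 0.2172×118.0000 = 92.6670.
Substituting: 115.9817x + 119.9498(0.7828 − x) = 92.6670
(115.9817 − 119.9498)x = -1.22970344  ⇒  x = 0.30990, y = 0.47290
Jj-116: 30.99%, Jj-120: 47.29%.

30.99%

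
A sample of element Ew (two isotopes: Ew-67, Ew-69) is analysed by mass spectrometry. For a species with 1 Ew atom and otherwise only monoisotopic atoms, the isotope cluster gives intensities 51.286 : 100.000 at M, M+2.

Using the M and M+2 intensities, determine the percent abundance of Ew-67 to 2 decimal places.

Write p for the Ew-67 fraction. I(M+2)/I(M) = [C(1,1)·p^0·(1−p)] / p^1 = 1·(1−p)/p = 100.000/51.286 = 1.9498
(1−p)/p = 1.9498/1 = 1.9498  ⇒  p = 1/(1 + 1.9498) = 0.3390
Ew-67: 33.90%, Ew-69: 66.10%.

33.90%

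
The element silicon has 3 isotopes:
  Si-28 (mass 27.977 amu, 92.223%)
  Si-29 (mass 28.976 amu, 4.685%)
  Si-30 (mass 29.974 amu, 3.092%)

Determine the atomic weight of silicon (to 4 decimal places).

28.0856 amu

Weight each isotope mass by its fractional abundance: 0.92223 × 27.977 + 0.04685 × 28.976 + 0.03092 × 29.974
= 25.80123 + 1.35753 + 0.92680 = 28.08556 amu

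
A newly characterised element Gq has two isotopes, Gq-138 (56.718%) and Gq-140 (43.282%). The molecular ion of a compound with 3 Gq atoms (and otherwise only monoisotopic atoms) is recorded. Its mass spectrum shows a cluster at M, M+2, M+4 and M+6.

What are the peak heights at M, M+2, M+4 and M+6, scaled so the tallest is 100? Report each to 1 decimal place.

Expanding (0.56718 + 0.43282)^3:
P(M) = 0.56718^3 = 0.182458
P(M+2) = 3 × 0.56718^2 × 0.43282^1 = 0.417706
P(M+4) = 3 × 0.56718^1 × 0.43282^2 = 0.318755
P(M+6) = 0.43282^3 = 0.081082
The M+2 peak is largest (0.417706); scaling to 100 gives 43.7 : 100.0 : 76.3 : 19.4.

43.7 : 100.0 : 76.3 : 19.4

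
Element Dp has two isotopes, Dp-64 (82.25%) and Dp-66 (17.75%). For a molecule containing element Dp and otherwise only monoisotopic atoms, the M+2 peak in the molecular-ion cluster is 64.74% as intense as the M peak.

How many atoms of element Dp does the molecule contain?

For n independent Dp atoms, I(M+2)/I(M) = n · (abundance Dp-66) / (abundance Dp-64) = n · 0.1775/0.8225.
n = 0.6474 × 0.8225/0.1775 = 3.00 ≈ 3

3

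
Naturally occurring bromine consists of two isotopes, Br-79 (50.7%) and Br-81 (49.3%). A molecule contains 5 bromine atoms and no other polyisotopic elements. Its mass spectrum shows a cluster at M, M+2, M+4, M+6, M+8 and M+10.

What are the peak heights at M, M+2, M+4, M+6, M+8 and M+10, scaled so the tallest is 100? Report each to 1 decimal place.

Each Br atom is independently Br-79 (p = 0.507) or Br-81 (q = 0.493); the cluster is the binomial expansion (p + q)^5.
P(M) = 0.507^5 = 0.033500
P(M+2) = 5 × 0.507^4 × 0.493^1 = 0.162873
P(M+4) = 10 × 0.507^3 × 0.493^2 = 0.316751
P(M+6) = 10 × 0.507^2 × 0.493^3 = 0.308004
P(M+8) = 5 × 0.507^1 × 0.493^4 = 0.149750
P(M+10) = 0.493^5 = 0.029123
The M+4 peak is largest (0.316751); scaling to 100 gives 10.6 : 51.4 : 100.0 : 97.2 : 47.3 : 9.2.

10.6 : 51.4 : 100.0 : 97.2 : 47.3 : 9.2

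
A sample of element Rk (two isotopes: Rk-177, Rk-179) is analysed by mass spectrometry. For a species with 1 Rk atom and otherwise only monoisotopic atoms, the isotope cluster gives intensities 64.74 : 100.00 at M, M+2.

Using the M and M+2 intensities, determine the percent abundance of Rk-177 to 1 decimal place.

39.3%

If p is the fraction of Rk that is Rk-177, then I(M+2)/I(M) = [C(1,1)·p^0·(1−p)] / p^1 = 1·(1−p)/p = 100.00/64.74 = 1.5446
(1−p)/p = 1.5446/1 = 1.5446  ⇒  p = 1/(1 + 1.5446) = 0.3930
Rk-177: 39.3%, Rk-179: 60.7%.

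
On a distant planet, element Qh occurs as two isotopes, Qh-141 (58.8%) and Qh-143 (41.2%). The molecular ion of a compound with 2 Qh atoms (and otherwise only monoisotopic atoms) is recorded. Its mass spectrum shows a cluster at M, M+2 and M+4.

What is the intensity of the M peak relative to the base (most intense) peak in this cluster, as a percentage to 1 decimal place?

71.4%

Term probabilities: M 0.3457, M+2 0.4845, M+4 0.1697. Base peak = M+2.
P(M+2) = C(2,1) × 0.588^1 × 0.412^1 = 2 × 0.5880 × 0.4120 = 0.484512 (base)
P(M) = C(2,0) × 0.588^2 × 0.412^0 = 1 × 0.345744 × 1.0000 = 0.345744
Relative intensity = 0.345744 / 0.484512 × 100 = 71.4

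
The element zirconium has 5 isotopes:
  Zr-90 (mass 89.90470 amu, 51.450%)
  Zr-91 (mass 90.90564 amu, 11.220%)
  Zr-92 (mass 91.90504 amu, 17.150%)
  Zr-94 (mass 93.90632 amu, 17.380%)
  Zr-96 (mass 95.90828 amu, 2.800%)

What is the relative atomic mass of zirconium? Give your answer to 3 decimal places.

91.224 amu

Ar = Σ fᵢ·mᵢ = 0.51450 × 89.90470 + 0.11220 × 90.90564 + 0.17150 × 91.90504 + 0.17380 × 93.90632 + 0.02800 × 95.90828
= 46.255968 + 10.199613 + 15.761714 + 16.320918 + 2.685432 = 91.223645 amu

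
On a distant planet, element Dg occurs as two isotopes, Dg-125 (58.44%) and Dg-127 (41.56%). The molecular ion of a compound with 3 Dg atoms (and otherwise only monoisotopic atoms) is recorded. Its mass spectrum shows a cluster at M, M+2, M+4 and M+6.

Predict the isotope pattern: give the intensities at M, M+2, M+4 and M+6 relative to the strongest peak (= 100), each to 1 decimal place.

Each Dg atom is independently Dg-125 (p = 0.5844) or Dg-127 (q = 0.4156); the cluster is the binomial expansion (p + q)^3.
P(M) = 0.5844^3 = 0.199586
P(M+2) = 3 × 0.5844^2 × 0.4156^1 = 0.425811
P(M+4) = 3 × 0.5844^1 × 0.4156^2 = 0.302819
P(M+6) = 0.4156^3 = 0.071784
The M+2 peak is largest (0.425811); scaling to 100 gives 46.9 : 100.0 : 71.1 : 16.9.

46.9 : 100.0 : 71.1 : 16.9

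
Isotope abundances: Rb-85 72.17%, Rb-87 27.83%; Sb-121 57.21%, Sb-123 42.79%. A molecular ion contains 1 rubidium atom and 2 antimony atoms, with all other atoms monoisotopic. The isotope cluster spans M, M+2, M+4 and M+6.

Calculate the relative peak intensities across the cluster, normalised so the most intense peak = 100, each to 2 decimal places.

Rubidium pattern (n=1): 0.7217 : 0.2783
Antimony pattern (n=2): 0.32729841 : 0.48960318 : 0.18309841
Convolve the two distributions (both contribute in 2-u steps):
  M: 0.7217×0.32729841 = 0.236211
  M+2: 0.7217×0.48960318 + 0.2783×0.32729841 = 0.444434
  M+4: 0.7217×0.18309841 + 0.2783×0.48960318 = 0.268399
  M+6: 0.2783×0.18309841 = 0.050956
Scale to base peak (0.444434) = 100: 53.15 : 100.00 : 60.39 : 11.47

53.15 : 100.00 : 60.39 : 11.47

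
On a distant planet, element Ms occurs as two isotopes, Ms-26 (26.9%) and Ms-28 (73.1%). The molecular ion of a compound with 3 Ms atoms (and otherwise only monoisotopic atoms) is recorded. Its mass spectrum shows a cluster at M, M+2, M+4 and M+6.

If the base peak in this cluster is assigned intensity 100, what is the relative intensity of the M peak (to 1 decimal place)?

Binomial terms of (0.269 + 0.731)^3: M 0.0195, M+2 0.1587, M+4 0.4312, M+6 0.3906 → M+4 is the base peak.
P(M+4) = C(3,2) × 0.269^1 × 0.731^2 = 3 × 0.2690 × 0.534361 = 0.431229 (base)
P(M) = C(3,0) × 0.269^3 × 0.731^0 = 1 × 0.01946511 × 1.0000 = 0.019465
Relative intensity = 0.019465 / 0.431229 × 100 = 4.5

4.5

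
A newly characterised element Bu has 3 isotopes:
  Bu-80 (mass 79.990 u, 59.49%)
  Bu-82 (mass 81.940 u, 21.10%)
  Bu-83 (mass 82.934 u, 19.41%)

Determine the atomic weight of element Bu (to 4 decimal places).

The abundance-weighted mean is 0.5949 × 79.990 + 0.2110 × 81.940 + 0.1941 × 82.934
= 47.58605 + 17.28934 + 16.09749 = 80.97288 u

80.9729 u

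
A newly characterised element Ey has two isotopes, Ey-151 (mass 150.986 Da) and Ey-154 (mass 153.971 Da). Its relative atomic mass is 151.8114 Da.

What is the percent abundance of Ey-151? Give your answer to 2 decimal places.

Let x be the fractional abundance of Ey-151; then Ey-154 has abundance 1 − x.
150.986·x + 153.971·(1 − x) = 151.8114
(150.986 − 153.971)·x = 151.8114 − 153.971
x = -2.1596 / -2.985 = 0.72348 → 72.35% Ey-151, 27.65% Ey-154.

72.35%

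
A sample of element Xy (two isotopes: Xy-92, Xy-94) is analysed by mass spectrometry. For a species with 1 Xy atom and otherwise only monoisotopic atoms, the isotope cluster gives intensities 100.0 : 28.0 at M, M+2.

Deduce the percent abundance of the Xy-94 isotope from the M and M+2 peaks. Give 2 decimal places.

21.88%

Let p = fractional abundance of Xy-92. I(M+2)/I(M) = [C(1,1)·p^0·(1−p)] / p^1 = 1·(1−p)/p = 28.0/100.0 = 0.2800
(1−p)/p = 0.2800/1 = 0.2800  ⇒  p = 1/(1 + 0.2800) = 0.7812
Xy-92: 78.12%, Xy-94: 21.88%.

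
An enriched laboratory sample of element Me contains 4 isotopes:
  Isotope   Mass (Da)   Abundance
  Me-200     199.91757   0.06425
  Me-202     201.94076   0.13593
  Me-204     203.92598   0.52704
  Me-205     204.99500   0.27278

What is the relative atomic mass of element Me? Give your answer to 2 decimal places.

Weight each isotope mass by its fractional abundance: 0.06425 × 199.91757 + 0.13593 × 201.94076 + 0.52704 × 203.92598 + 0.27278 × 204.99500
= 12.844704 + 27.449808 + 107.477148 + 55.918536 = 203.690196 Da

203.69 Da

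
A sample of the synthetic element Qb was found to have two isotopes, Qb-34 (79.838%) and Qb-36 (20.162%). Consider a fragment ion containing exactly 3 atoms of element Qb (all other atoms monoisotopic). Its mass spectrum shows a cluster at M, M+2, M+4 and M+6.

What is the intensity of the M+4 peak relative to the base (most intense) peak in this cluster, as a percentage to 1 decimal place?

19.1%

(0.79838 + 0.20162)^3 gives M 0.5089, M+2 0.3855, M+4 0.0974, M+6 0.0082; the largest is M.
P(M) = C(3,0) × 0.79838^3 × 0.20162^0 = 1 × 0.50889589 × 1.0000 = 0.508896 (base)
P(M+4) = C(3,2) × 0.79838^1 × 0.20162^2 = 3 × 0.79838 × 0.04065062 = 0.097364
Relative intensity = 0.097364 / 0.508896 × 100 = 19.1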